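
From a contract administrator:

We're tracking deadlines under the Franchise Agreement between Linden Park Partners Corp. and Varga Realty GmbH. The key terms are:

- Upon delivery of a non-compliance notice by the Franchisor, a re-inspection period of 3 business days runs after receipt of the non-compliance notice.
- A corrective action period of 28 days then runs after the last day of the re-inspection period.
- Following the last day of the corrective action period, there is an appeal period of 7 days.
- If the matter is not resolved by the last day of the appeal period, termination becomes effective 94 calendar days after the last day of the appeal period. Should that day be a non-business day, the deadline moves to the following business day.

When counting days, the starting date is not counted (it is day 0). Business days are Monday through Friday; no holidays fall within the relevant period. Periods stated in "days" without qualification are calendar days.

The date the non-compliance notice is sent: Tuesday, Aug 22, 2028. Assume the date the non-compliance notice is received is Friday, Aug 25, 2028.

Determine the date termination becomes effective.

Jan 8, 2029

The last day of the re-inspection period: 3 business days after Friday, Aug 25, 2028, skipping weekends — Aug 28, Aug 29, Aug 30 — lands on Wednesday, Aug 30, 2028.
The last day of the corrective action period: Aug 30, 2028 + 28 days = Sep 27, 2028.
Adding 7 calendar days to Sep 27, 2028 gives Oct 4, 2028, which is the last day of the appeal period.
Adding 94 calendar days to Oct 4, 2028 gives Jan 6, 2029, which is the date termination becomes effective. That falls on a Saturday, so it rolls to the next business day, Monday, Jan 8, 2029.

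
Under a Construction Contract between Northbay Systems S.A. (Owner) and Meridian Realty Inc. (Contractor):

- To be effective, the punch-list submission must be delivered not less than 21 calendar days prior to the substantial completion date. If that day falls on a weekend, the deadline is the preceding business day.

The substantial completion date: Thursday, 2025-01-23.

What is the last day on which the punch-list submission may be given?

2025-01-23 minus 21 days is 2025-01-02. That is a Thursday, so no adjustment is needed.

2025-01-02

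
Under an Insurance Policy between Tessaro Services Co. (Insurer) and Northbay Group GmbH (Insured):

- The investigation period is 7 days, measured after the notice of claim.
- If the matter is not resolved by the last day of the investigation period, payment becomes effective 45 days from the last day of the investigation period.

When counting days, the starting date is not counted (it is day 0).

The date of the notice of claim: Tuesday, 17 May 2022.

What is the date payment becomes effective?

The last day of the investigation period: 17 May 2022 + 7 days = 24 May 2022.
Adding 45 calendar days to 24 May 2022 gives 8 July 2022, which is the date payment becomes effective.

8 July 2022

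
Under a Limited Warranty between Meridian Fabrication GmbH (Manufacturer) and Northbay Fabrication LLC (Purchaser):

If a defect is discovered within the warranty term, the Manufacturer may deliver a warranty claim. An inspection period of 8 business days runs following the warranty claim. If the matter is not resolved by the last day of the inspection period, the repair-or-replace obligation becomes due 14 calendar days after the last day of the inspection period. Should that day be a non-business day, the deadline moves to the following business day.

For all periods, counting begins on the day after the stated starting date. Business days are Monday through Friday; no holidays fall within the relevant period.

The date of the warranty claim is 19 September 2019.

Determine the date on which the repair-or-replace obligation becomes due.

15 October 2019

From Thursday, 19 September 2019, 8 business days (Sep 20, Sep 23, Sep 24, Sep 25, Sep 26, Sep 27, Sep 30, Oct 1, skipping weekends) brings us to Tuesday, 1 October 2019, which is the last day of the inspection period.
The date on which the repair-or-replace obligation becomes due: 1 October 2019 + 14 days = 15 October 2019. 15 October 2019 is a Tuesday, so no roll-forward applies.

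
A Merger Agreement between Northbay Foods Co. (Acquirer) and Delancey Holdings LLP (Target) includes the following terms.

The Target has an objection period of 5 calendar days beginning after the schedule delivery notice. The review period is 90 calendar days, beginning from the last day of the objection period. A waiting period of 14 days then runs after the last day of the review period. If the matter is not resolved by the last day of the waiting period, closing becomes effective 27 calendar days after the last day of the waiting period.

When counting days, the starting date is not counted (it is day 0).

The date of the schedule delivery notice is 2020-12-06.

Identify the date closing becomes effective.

2021-04-21

The last day of the objection period: 2020-12-06 + 5 days = 2020-12-11.
The last day of the review period: 90 calendar days after 2020-12-11 is 2021-03-11.
Adding 14 calendar days to 2021-03-11 gives 2021-03-25, which is the last day of the waiting period.
The date closing becomes effective: 2021-03-25 + 27 days = 2021-04-21.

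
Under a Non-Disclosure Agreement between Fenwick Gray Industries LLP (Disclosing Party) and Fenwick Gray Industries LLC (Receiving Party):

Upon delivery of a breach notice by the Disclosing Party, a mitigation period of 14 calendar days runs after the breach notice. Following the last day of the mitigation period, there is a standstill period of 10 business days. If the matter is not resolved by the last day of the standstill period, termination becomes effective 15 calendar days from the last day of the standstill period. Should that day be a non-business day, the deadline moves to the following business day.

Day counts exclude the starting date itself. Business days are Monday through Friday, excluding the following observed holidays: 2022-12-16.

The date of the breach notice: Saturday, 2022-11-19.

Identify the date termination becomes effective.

2023-01-03

Adding 14 calendar days to 2022-11-19 gives 2022-12-03, which is the last day of the mitigation period.
The last day of the standstill period: 10 business days after Saturday, 2022-12-03, skipping weekends and the listed holiday on Dec 16 — Dec 5, Dec 6, Dec 7, Dec 8, Dec 9, Dec 12, Dec 13, Dec 14, Dec 15, Dec 19 — lands on Monday, 2022-12-19.
The date termination becomes effective: 15 calendar days after 2022-12-19 is 2023-01-03. 2023-01-03 is a Tuesday and is not a listed holiday, so no roll-forward applies.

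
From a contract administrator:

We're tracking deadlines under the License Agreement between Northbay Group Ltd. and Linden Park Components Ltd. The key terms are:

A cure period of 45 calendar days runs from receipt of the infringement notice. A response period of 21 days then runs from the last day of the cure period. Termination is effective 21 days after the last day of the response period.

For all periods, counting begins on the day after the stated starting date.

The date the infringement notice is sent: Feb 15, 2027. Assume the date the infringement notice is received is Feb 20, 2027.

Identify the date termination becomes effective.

May 18, 2027

The last day of the cure period: 45 calendar days after Feb 20, 2027 is Apr 6, 2027.
Adding 21 calendar days to Apr 6, 2027 gives Apr 27, 2027, which is the last day of the response period.
The date termination becomes effective: Apr 27, 2027 + 21 days = May 18, 2027.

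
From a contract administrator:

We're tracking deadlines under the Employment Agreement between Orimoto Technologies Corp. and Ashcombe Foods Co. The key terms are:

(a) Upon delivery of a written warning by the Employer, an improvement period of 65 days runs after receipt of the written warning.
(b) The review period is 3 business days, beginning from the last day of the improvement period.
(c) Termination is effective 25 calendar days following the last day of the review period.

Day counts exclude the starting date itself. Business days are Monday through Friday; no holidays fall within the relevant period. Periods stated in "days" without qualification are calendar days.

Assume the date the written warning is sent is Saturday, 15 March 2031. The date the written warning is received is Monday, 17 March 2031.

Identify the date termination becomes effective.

Adding 65 calendar days to 17 March 2031 gives 21 May 2031, which is the last day of the improvement period.
The last day of the review period: 3 business days after Wednesday, 21 May 2031, skipping weekends — May 22, May 23, May 26 — lands on Monday, 26 May 2031.
Adding 25 calendar days to 26 May 2031 gives 20 June 2031, which is the date termination becomes effective.

20 June 2031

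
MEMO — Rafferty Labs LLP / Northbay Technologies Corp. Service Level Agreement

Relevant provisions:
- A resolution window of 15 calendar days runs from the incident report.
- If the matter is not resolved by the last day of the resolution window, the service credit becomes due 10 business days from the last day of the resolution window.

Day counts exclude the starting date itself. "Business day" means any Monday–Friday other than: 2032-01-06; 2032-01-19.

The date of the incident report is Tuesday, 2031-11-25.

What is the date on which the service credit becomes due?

Adding 15 calendar days to 2031-11-25 gives 2031-12-10, which is the last day of the resolution window.
From Wednesday, 2031-12-10, 10 business days (Dec 11, Dec 12, Dec 15, Dec 16, Dec 17, Dec 18, Dec 19, Dec 22, Dec 23, Dec 24, skipping weekends) brings us to Wednesday, 2031-12-24, which is the date on which the service credit becomes due.

2031-12-24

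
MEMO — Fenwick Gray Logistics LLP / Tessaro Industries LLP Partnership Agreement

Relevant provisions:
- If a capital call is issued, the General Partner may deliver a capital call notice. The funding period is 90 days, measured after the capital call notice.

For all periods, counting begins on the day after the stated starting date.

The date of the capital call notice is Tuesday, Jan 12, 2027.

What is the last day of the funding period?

Apr 12, 2027

The last day of the funding period: 90 calendar days after Jan 12, 2027 is Apr 12, 2027.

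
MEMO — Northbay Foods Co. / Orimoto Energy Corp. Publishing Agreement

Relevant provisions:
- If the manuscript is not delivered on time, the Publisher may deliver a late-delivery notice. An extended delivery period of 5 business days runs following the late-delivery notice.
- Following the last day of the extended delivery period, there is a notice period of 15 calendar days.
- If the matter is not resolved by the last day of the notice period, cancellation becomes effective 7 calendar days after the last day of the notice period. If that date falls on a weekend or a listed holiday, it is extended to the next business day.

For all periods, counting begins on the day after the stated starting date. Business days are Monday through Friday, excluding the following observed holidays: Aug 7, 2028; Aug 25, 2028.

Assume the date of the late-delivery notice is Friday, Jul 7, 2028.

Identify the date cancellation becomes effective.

Aug 8, 2028

The last day of the extended delivery period: 5 business days after Friday, Jul 7, 2028, skipping weekends — Jul 10, Jul 11, Jul 12, Jul 13, Jul 14 — lands on Friday, Jul 14, 2028.
The last day of the notice period: Jul 14, 2028 + 15 days = Jul 29, 2028.
Adding 7 calendar days to Jul 29, 2028 gives Aug 5, 2028, which is the date cancellation becomes effective. That falls on a Saturday, so it rolls to the next business day, Tuesday, Aug 8, 2028.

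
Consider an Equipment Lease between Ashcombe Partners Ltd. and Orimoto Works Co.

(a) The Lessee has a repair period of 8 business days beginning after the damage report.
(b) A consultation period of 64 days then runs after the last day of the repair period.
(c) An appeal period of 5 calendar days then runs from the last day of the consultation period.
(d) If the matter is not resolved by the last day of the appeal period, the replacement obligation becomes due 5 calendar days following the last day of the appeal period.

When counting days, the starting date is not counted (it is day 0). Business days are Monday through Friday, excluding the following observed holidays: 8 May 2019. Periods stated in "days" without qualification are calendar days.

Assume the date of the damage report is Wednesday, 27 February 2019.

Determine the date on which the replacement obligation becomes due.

From Wednesday, 27 February 2019, 8 business days (Feb 28, Mar 1, Mar 4, Mar 5, Mar 6, Mar 7, Mar 8, Mar 11, skipping weekends) brings us to Monday, 11 March 2019, which is the last day of the repair period.
The last day of the consultation period: 11 March 2019 + 64 days = 14 May 2019.
Adding 5 calendar days to 14 May 2019 gives 19 May 2019, which is the last day of the appeal period.
Adding 5 calendar days to 19 May 2019 gives 24 May 2019, which is the date on which the replacement obligation becomes due.

24 May 2019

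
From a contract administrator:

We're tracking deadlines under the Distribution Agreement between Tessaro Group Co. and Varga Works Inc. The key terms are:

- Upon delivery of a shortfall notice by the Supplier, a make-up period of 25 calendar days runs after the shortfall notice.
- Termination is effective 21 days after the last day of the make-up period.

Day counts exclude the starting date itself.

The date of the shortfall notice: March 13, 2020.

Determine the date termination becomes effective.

April 28, 2020

The last day of the make-up period: 25 calendar days after March 13, 2020 is April 7, 2020.
The date termination becomes effective: April 7, 2020 + 21 days = April 28, 2020.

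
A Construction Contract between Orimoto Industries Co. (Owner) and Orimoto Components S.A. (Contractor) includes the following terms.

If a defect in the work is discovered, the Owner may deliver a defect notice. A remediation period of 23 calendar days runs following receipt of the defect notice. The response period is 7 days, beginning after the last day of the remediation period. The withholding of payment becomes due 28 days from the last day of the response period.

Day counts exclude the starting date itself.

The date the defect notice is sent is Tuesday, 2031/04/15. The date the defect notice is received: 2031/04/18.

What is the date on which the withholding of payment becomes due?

2031/06/15

The last day of the remediation period: 2031/04/18 + 23 days = 2031/05/11.
The last day of the response period: 2031/05/11 + 7 days = 2031/05/18.
The date on which the withholding of payment becomes due: 28 calendar days after 2031/05/18 is 2031/06/15.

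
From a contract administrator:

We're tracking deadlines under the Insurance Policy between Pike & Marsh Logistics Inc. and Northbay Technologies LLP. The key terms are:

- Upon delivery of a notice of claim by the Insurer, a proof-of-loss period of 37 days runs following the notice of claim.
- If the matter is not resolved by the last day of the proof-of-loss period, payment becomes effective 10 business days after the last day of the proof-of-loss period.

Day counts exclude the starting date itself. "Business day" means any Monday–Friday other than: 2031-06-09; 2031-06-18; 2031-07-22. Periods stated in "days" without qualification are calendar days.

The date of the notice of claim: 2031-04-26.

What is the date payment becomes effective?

2031-06-17

The last day of the proof-of-loss period: 37 calendar days after 2031-04-26 is 2031-06-02.
The date payment becomes effective: counting 10 business days from Monday, 2031-06-02 (Jun 3, Jun 4, Jun 5, Jun 6, Jun 10, Jun 11, Jun 12, Jun 13, Jun 16, Jun 17, skipping weekends and the listed holiday on Jun 9) reaches Tuesday, 2031-06-17.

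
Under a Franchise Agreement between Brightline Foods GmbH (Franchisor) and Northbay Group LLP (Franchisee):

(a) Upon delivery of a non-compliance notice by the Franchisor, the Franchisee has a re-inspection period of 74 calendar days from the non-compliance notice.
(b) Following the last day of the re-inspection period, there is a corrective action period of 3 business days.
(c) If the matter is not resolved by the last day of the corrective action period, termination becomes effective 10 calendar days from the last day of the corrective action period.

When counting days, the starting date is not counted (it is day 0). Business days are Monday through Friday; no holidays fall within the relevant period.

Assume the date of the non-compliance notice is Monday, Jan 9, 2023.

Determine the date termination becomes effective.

Apr 8, 2023

The last day of the re-inspection period: 74 calendar days after Jan 9, 2023 is Mar 24, 2023.
The last day of the corrective action period: 3 business days after Friday, Mar 24, 2023, skipping weekends — Mar 27, Mar 28, Mar 29 — lands on Wednesday, Mar 29, 2023.
The date termination becomes effective: 10 calendar days after Mar 29, 2023 is Apr 8, 2023.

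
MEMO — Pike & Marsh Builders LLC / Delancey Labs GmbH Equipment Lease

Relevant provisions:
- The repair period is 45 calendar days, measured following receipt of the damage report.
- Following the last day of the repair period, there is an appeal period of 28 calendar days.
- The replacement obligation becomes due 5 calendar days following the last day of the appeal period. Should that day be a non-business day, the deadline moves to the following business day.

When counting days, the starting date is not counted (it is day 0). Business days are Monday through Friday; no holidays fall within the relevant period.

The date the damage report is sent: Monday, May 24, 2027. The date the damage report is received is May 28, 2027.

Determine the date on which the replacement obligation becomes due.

The last day of the repair period: May 28, 2027 + 45 days = July 12, 2027.
The last day of the appeal period: July 12, 2027 + 28 days = August 9, 2027.
The date on which the replacement obligation becomes due: 5 calendar days after August 9, 2027 is August 14, 2027. That falls on a Saturday, so it rolls to the next business day, Monday, August 16, 2027.

August 16, 2027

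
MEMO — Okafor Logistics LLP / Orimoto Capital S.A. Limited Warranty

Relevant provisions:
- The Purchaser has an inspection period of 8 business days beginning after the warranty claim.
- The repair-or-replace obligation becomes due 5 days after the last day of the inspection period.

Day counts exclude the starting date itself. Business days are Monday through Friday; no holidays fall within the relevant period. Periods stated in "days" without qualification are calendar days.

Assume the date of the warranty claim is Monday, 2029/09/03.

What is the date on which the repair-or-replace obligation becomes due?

From Monday, 2029/09/03, 8 business days (Sep 4, Sep 5, Sep 6, Sep 7, Sep 10, Sep 11, Sep 12, Sep 13, skipping weekends) brings us to Thursday, 2029/09/13, which is the last day of the inspection period.
Adding 5 calendar days to 2029/09/13 gives 2029/09/18, which is the date on which the repair-or-replace obligation becomes due.

2029/09/18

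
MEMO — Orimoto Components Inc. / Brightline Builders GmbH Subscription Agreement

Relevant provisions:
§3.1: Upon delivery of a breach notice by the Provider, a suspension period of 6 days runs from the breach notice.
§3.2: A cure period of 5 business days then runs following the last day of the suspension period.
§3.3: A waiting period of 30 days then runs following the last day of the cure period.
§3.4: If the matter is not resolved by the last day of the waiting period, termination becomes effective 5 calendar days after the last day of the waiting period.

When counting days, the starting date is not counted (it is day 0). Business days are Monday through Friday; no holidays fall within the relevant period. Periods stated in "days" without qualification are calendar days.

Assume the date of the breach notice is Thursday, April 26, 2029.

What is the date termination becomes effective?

The last day of the suspension period: 6 calendar days after April 26, 2029 is May 2, 2029.
From Wednesday, May 2, 2029, 5 business days (May 3, May 4, May 7, May 8, May 9, skipping weekends) brings us to Wednesday, May 9, 2029, which is the last day of the cure period.
The last day of the waiting period: 30 calendar days after May 9, 2029 is June 8, 2029.
The date termination becomes effective: 5 calendar days after June 8, 2029 is June 13, 2029.

June 13, 2029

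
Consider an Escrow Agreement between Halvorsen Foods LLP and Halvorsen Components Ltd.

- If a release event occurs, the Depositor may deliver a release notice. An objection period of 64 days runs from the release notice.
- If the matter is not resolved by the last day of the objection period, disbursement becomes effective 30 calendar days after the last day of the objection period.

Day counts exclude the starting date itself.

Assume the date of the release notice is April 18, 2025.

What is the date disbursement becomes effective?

Adding 64 calendar days to April 18, 2025 gives June 21, 2025, which is the last day of the objection period.
Adding 30 calendar days to June 21, 2025 gives July 21, 2025, which is the date disbursement becomes effective.

July 21, 2025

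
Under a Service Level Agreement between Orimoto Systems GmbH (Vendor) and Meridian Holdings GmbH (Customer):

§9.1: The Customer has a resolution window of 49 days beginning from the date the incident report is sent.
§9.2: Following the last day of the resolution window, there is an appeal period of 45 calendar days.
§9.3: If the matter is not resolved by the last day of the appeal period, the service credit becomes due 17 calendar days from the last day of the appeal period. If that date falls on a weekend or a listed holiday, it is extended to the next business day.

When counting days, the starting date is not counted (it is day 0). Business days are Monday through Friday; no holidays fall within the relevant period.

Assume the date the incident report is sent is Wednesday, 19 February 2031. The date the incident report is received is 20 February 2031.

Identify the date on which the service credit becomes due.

The last day of the resolution window: 19 February 2031 + 49 days = 9 April 2031.
Adding 45 calendar days to 9 April 2031 gives 24 May 2031, which is the last day of the appeal period.
The date on which the service credit becomes due: 17 calendar days after 24 May 2031 is 10 June 2031. 10 June 2031 is a Tuesday, so no roll-forward applies.

10 June 2031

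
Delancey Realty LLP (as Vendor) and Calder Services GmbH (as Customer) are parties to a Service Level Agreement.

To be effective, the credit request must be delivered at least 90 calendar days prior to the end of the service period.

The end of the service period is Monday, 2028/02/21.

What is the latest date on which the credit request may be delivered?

2027/11/23

2028/02/21 minus 90 days is 2027/11/23.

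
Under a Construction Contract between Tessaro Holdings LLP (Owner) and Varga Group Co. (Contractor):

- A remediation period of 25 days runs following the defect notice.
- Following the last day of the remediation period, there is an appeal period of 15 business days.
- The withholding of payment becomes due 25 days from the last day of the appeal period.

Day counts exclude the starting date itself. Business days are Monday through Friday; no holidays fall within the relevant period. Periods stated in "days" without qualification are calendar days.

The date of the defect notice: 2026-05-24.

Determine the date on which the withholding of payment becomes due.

2026-08-03

The last day of the remediation period: 2026-05-24 + 25 days = 2026-06-18.
The last day of the appeal period: 15 business days after Thursday, 2026-06-18, skipping weekends — Jun 19, Jun 22, Jun 23, Jun 24, …, Jul 7, Jul 8, Jul 9 — lands on Thursday, 2026-07-09.
The date on which the withholding of payment becomes due: 2026-07-09 + 25 days = 2026-08-03.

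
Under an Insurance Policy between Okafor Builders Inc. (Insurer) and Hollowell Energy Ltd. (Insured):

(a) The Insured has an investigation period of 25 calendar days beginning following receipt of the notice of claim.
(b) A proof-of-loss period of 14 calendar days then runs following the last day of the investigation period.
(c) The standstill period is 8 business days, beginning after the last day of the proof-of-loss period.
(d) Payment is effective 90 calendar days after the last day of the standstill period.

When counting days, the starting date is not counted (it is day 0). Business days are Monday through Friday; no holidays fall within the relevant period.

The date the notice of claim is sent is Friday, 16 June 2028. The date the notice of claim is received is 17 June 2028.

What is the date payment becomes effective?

The last day of the investigation period: 17 June 2028 + 25 days = 12 July 2028.
Adding 14 calendar days to 12 July 2028 gives 26 July 2028, which is the last day of the proof-of-loss period.
The last day of the standstill period: counting 8 business days from Wednesday, 26 July 2028 (Jul 27, Jul 28, Jul 31, Aug 1, Aug 2, Aug 3, Aug 4, Aug 7, skipping weekends) reaches Monday, 7 August 2028.
Adding 90 calendar days to 7 August 2028 gives 5 November 2028, which is the date payment becomes effective.

5 November 2028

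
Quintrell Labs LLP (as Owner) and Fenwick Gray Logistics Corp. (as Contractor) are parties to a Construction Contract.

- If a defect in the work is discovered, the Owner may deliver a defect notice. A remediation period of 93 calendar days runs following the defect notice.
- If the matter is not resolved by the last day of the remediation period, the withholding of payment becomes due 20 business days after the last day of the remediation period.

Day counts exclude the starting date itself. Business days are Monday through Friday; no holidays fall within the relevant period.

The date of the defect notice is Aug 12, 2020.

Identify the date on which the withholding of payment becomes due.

Dec 11, 2020

Adding 93 calendar days to Aug 12, 2020 gives Nov 13, 2020, which is the last day of the remediation period.
The date on which the withholding of payment becomes due: counting 20 business days from Friday, Nov 13, 2020 (Nov 16, Nov 17, Nov 18, Nov 19, …, Dec 9, Dec 10, Dec 11, skipping weekends) reaches Friday, Dec 11, 2020.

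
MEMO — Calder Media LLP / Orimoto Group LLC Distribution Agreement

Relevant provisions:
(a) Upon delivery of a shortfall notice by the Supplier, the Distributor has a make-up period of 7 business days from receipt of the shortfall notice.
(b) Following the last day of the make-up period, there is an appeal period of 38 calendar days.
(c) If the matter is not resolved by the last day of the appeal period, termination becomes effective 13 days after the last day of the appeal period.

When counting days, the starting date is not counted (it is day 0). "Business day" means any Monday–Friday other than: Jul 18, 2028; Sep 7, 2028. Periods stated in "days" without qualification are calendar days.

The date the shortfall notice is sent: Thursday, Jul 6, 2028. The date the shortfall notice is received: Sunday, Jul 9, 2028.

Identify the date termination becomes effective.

Sep 8, 2028

The last day of the make-up period: counting 7 business days from Sunday, Jul 9, 2028 (Jul 10, Jul 11, Jul 12, Jul 13, Jul 14, Jul 17, Jul 19, skipping weekends and the listed holiday on Jul 18) reaches Wednesday, Jul 19, 2028.
The last day of the appeal period: Jul 19, 2028 + 38 days = Aug 26, 2028.
The date termination becomes effective: Aug 26, 2028 + 13 days = Sep 8, 2028.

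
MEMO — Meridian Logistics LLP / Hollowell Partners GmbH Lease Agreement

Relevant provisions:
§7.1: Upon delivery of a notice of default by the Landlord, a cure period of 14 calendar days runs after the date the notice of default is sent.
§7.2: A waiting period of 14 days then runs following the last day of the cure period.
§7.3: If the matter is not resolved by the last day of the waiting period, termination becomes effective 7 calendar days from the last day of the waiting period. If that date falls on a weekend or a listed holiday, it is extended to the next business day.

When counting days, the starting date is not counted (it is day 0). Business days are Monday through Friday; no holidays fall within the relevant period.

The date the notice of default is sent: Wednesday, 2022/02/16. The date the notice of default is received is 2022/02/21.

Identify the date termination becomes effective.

2022/03/23

The last day of the cure period: 2022/02/16 + 14 days = 2022/03/02.
The last day of the waiting period: 2022/03/02 + 14 days = 2022/03/16.
The date termination becomes effective: 7 calendar days after 2022/03/16 is 2022/03/23. 2022/03/23 is a Wednesday, so no roll-forward applies.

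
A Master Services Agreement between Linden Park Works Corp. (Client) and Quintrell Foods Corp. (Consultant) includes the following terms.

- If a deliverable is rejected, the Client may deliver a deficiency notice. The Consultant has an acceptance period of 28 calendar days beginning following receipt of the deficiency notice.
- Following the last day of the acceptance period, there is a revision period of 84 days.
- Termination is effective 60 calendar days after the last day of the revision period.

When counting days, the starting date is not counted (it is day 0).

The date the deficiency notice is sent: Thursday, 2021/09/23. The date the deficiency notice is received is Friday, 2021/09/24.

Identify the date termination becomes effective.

The last day of the acceptance period: 2021/09/24 + 28 days = 2021/10/22.
Adding 84 calendar days to 2021/10/22 gives 2022/01/14, which is the last day of the revision period.
The date termination becomes effective: 2022/01/14 + 60 days = 2022/03/15.

2022/03/15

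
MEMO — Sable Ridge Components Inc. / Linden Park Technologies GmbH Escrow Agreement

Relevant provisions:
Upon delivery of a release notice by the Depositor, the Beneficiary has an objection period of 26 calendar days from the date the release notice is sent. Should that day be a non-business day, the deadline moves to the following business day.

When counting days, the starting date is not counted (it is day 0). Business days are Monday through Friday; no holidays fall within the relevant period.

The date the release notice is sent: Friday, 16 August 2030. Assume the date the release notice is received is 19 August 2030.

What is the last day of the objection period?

11 September 2030

Adding 26 calendar days to 16 August 2030 gives 11 September 2030, which is the last day of the objection period. 11 September 2030 is a Wednesday, so no roll-forward applies.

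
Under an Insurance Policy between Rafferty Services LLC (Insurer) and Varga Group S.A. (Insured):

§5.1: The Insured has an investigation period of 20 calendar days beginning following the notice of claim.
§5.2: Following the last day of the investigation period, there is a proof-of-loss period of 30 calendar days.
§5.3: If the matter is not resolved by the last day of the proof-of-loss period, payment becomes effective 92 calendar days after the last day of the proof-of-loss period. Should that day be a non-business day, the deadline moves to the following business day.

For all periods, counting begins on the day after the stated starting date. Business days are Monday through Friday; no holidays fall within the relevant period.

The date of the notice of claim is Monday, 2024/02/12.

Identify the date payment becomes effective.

2024/07/03

Adding 20 calendar days to 2024/02/12 gives 2024/03/03, which is the last day of the investigation period.
The last day of the proof-of-loss period: 2024/03/03 + 30 days = 2024/04/02.
The date payment becomes effective: 92 calendar days after 2024/04/02 is 2024/07/03. 2024/07/03 is a Wednesday, so no roll-forward applies.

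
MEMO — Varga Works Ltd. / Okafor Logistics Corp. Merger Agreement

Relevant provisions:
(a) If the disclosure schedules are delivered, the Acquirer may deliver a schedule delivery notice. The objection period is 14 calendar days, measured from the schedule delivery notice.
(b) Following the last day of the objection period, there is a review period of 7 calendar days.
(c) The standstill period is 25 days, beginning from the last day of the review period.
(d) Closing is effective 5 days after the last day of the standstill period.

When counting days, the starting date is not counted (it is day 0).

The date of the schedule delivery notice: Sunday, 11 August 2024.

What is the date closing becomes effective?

Adding 14 calendar days to 11 August 2024 gives 25 August 2024, which is the last day of the objection period.
The last day of the review period: 7 calendar days after 25 August 2024 is 1 September 2024.
The last day of the standstill period: 1 September 2024 + 25 days = 26 September 2024.
Adding 5 calendar days to 26 September 2024 gives 1 October 2024, which is the date closing becomes effective.

1 October 2024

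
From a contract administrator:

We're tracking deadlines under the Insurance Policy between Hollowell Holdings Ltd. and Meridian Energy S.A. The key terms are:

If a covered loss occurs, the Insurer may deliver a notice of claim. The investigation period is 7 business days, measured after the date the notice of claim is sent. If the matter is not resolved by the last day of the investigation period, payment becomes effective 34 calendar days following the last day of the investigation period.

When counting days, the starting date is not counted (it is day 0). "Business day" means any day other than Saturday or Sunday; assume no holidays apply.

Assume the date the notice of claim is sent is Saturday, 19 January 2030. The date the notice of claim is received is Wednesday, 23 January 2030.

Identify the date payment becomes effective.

4 March 2030

The last day of the investigation period: 7 business days after Saturday, 19 January 2030, skipping weekends — Jan 21, Jan 22, Jan 23, Jan 24, Jan 25, Jan 28, Jan 29 — lands on Tuesday, 29 January 2030.
The date payment becomes effective: 34 calendar days after 29 January 2030 is 4 March 2030.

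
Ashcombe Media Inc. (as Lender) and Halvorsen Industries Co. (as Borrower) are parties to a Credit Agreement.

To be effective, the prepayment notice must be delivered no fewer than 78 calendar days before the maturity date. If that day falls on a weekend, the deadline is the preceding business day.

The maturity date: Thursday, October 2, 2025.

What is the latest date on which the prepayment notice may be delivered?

Counting back 78 calendar days from October 2, 2025 gives July 16, 2025. That is a Wednesday, so no adjustment is needed.

July 16, 2025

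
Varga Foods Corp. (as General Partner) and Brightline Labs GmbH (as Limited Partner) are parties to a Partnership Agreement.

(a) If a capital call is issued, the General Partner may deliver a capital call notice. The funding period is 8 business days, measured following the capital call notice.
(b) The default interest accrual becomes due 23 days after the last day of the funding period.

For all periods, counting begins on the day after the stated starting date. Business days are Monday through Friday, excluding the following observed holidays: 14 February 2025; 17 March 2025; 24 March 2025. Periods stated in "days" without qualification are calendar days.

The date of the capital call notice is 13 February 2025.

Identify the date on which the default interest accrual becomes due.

21 March 2025

The last day of the funding period: 8 business days after Thursday, 13 February 2025, skipping weekends and the listed holiday on Feb 14 — Feb 17, Feb 18, Feb 19, Feb 20, Feb 21, Feb 24, Feb 25, Feb 26 — lands on Wednesday, 26 February 2025.
The date on which the default interest accrual becomes due: 23 calendar days after 26 February 2025 is 21 March 2025.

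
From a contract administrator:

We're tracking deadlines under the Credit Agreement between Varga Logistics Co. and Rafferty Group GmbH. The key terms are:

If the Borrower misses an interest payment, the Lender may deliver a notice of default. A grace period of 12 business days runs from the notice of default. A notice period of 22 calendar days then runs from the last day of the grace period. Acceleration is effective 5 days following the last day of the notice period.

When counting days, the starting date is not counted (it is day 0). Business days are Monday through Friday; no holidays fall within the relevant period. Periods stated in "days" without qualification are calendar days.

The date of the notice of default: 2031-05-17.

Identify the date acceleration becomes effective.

The last day of the grace period: 12 business days after Saturday, 2031-05-17, skipping weekends — May 19, May 20, May 21, May 22, …, May 30, Jun 2, Jun 3 — lands on Tuesday, 2031-06-03.
Adding 22 calendar days to 2031-06-03 gives 2031-06-25, which is the last day of the notice period.
Adding 5 calendar days to 2031-06-25 gives 2031-06-30, which is the date acceleration becomes effective.

2031-06-30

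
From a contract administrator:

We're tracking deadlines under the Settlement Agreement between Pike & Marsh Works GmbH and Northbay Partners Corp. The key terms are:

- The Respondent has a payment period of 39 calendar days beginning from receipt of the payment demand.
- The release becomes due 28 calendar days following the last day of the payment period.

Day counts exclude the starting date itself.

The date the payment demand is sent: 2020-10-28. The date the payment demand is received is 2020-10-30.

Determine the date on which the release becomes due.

2021-01-05

Adding 39 calendar days to 2020-10-30 gives 2020-12-08, which is the last day of the payment period.
The date on which the release becomes due: 2020-12-08 + 28 days = 2021-01-05.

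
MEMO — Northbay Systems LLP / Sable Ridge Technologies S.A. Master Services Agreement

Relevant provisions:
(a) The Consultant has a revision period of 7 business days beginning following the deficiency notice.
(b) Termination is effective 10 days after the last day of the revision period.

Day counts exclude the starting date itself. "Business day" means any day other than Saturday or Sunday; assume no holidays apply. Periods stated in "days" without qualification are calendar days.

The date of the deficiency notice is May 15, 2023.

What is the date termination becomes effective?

June 3, 2023

From Monday, May 15, 2023, 7 business days (May 16, May 17, May 18, May 19, May 22, May 23, May 24, skipping weekends) brings us to Wednesday, May 24, 2023, which is the last day of the revision period.
Adding 10 calendar days to May 24, 2023 gives June 3, 2023, which is the date termination becomes effective.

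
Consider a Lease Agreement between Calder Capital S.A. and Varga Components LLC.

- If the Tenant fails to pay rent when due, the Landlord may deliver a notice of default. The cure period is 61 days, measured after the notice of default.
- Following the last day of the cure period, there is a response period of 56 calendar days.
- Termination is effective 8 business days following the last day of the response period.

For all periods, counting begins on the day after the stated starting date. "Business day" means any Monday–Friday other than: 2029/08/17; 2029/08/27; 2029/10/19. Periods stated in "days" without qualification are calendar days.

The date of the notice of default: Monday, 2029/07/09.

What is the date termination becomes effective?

The last day of the cure period: 61 calendar days after 2029/07/09 is 2029/09/08.
The last day of the response period: 56 calendar days after 2029/09/08 is 2029/11/03.
The date termination becomes effective: 8 business days after Saturday, 2029/11/03, skipping weekends — Nov 5, Nov 6, Nov 7, Nov 8, Nov 9, Nov 12, Nov 13, Nov 14 — lands on Wednesday, 2029/11/14.

2029/11/14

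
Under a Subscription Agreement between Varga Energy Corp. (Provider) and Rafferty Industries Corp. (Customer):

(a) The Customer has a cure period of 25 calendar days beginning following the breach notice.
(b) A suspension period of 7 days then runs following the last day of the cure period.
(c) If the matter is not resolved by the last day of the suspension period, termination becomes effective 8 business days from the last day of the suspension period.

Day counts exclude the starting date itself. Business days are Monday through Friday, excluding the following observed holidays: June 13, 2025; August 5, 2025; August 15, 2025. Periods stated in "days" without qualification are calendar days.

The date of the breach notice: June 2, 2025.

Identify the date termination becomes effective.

Adding 25 calendar days to June 2, 2025 gives June 27, 2025, which is the last day of the cure period.
The last day of the suspension period: 7 calendar days after June 27, 2025 is July 4, 2025.
The date termination becomes effective: 8 business days after Friday, July 4, 2025, skipping weekends — Jul 7, Jul 8, Jul 9, Jul 10, Jul 11, Jul 14, Jul 15, Jul 16 — lands on Wednesday, July 16, 2025.

July 16, 2025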